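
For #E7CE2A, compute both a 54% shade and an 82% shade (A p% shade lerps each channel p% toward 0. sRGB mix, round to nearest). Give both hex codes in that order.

#E7CE2A is rgb(231, 206, 42).
54% shade:
  R: 231 − 124.74 = 106.26 → 106
  G: 206 + 0.54×(0−206) = 206 − 111.24 = 94.76 → 95
  B: 42 + 0.54×(0−42) = 42 − 22.68 = 19.32 → 19
  → #6A5F13
82% shade:
  R: 231 + 0.82×(0−231) = 231 − 189.42 = 41.58 → 42
  G: 206 − 168.92 = 37.08 → 37
  B: 42 + 0.82×(0−42) = 42 − 34.44 = 7.56 → 8
  → #2A2508

#6A5F13, #2A2508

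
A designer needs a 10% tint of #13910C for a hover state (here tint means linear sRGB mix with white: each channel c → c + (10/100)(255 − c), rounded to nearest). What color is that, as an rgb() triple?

#13910C is rgb(19, 145, 12).
Per channel, c → c + 0.1(255 − c):
  R: 19 + 23.6 = 42.6 → 43
  G: 145 + 0.1×(255−145) = 145 + 11 = 156 → 156
  B: 12 + 24.3 = 36.3 → 36

rgb(43, 156, 36)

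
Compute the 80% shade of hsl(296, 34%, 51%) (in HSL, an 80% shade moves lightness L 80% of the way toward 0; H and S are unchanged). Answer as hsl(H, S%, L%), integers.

L moves 80% from 51 toward 0: 51 − 40.8 = 10.2 → 10.
H and S are unchanged.

hsl(296, 34%, 10%)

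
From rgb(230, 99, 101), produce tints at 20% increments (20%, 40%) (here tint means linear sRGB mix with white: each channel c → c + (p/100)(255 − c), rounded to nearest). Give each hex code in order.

20%: (230 + 5 = 235→235, 99 + 31.2 = 130.2→130, 101 + 30.8 = 131.8→132) → #eb8284
40%: (230 + 10 = 240→240, 99 + 62.4 = 161.4→161, 101 + 61.6 = 162.6→163) → #f0a1a3

#eb8284, #f0a1a3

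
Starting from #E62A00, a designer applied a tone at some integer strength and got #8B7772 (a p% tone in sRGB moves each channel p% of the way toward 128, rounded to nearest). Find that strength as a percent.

#E62A00 is rgb(230, 42, 0); #8B7772 is rgb(139, 119, 114).
On the B channel (widest range): 114 ≈ 0 + (p/100)(128 − 0), so p ≈ 100×(114 − 0)/(128 − 0) = 11400/128 = 89.06.
p = 89 reproduces all three channels after rounding.

89%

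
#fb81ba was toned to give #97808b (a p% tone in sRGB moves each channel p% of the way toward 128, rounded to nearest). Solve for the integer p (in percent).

#fb81ba is rgb(251, 129, 186); #97808b is rgb(151, 128, 139).
On the R channel (widest range): 151 ≈ 251 + (p/100)(128 − 251), so p ≈ 100×(151 − 251)/(128 − 251) = -10000/-123 = 81.30.
p = 81 reproduces all three channels after rounding.

81%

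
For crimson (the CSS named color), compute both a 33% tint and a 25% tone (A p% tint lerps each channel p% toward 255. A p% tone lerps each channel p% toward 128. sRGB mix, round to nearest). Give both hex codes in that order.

#E8627C, #C52F4D

CSS crimson is rgb(220, 20, 60).
33% tint:
  R: 220 + 0.33×(255−220) = 220 + 11.55 = 231.55 → 232
  G: 20 + 0.33×(255−20) = 20 + 77.55 = 97.55 → 98
  B: 60 + 0.33×(255−60) = 60 + 64.35 = 124.35 → 124
  → #E8627C
25% tone:
  R: 220 − 23 = 197 → 197
  G: 20 + 0.25×(128−20) = 20 + 27 = 47 → 47
  B: 60 + 0.25×(128−60) = 60 + 17 = 77 → 77
  → #C52F4D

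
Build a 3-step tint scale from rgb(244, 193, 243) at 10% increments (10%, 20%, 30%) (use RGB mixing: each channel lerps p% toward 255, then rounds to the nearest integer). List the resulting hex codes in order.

10%: (244 + 1.1 = 245.1→245, 193 + 6.2 = 199.2→199, 243 + 1.2 = 244.2→244) → #f5c7f4
20%: (244 + 2.2 = 246.2→246, 193 + 12.4 = 205.4→205, 243 + 2.4 = 245.4→245) → #f6cdf5
30%: (244 + 3.3 = 247.3→247, 193 + 18.6 = 211.6→212, 243 + 3.6 = 246.6→247) → #f7d4f7

#f5c7f4, #f6cdf5, #f7d4f7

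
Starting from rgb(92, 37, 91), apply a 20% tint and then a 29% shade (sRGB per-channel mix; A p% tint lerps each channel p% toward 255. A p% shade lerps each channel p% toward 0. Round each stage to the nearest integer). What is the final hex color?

Per channel, c → c + 0.2(255 − c):
  R: 92 + 0.2×(255−92) = 92 + 32.6 = 124.6 → 125
  G: 37 + 43.6 = 80.6 → 81
  B: 91 + 0.2×(255−91) = 91 + 32.8 = 123.8 → 124
After the tint: rgb(125, 81, 124) = #7d517c.
Per channel, c → c + 0.29(0 − c):
  R: 125 − 36.25 = 88.75 → 89
  G: 81 − 23.49 = 57.51 → 58
  B: 124 + 0.29×(0−124) = 124 − 35.96 = 88.04 → 88
rgb(89, 58, 88) = #593a58.

#593a58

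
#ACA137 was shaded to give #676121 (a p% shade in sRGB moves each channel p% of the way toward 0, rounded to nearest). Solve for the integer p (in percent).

40%

#ACA137 is rgb(172, 161, 55); #676121 is rgb(103, 97, 33).
On the R channel (widest range): 103 ≈ 172 + (p/100)(0 − 172), so p ≈ 100×(103 − 172)/(0 − 172) = -6900/-172 = 40.12.
p = 40 reproduces all three channels after rounding.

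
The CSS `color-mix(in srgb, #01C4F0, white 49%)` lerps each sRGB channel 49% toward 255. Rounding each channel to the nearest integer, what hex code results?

#7DE1F7

#01C4F0 is rgb(1, 196, 240).
Lerp each channel 49% toward 255:
  R: 1 + 0.49×(255−1) = 1 + 124.46 = 125.46 → 125
  G: 196 + 0.49×(255−196) = 196 + 28.91 = 224.91 → 225
  B: 240 + 7.35 = 247.35 → 247
rgb(125, 225, 247) = #7DE1F7.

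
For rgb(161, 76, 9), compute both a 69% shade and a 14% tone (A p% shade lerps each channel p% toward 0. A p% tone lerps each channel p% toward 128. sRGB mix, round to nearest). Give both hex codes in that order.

#321803, #9C531A

69% shade:
  R: 161 + 0.69×(0−161) = 161 − 111.09 = 49.91 → 50
  G: 76 − 52.44 = 23.56 → 24
  B: 9 + 0.69×(0−9) = 9 − 6.21 = 2.79 → 3
  → #321803
14% tone:
  R: 161 + 0.14×(128−161) = 161 − 4.62 = 156.38 → 156
  G: 76 + 7.28 = 83.28 → 83
  B: 9 + 0.14×(128−9) = 9 + 16.66 = 25.66 → 26
  → #9C531A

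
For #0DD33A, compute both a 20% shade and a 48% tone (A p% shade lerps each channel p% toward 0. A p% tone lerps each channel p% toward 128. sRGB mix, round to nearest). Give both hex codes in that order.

#0AA92E, #44AB5C

#0DD33A is rgb(13, 211, 58).
20% shade:
  R: 13 + 0.2×(0−13) = 13 − 2.6 = 10.4 → 10
  G: 211 − 42.2 = 168.8 → 169
  B: 58 + 0.2×(0−58) = 58 − 11.6 = 46.4 → 46
  → #0AA92E
48% tone:
  R: 13 + 55.2 = 68.2 → 68
  G: 211 − 39.84 = 171.16 → 171
  B: 58 + 0.48×(128−58) = 58 + 33.6 = 91.6 → 92
  → #44AB5C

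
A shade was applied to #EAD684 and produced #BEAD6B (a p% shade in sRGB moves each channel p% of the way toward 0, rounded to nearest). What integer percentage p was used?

#EAD684 is rgb(234, 214, 132); #BEAD6B is rgb(190, 173, 107).
On the R channel (widest range): 190 ≈ 234 + (p/100)(0 − 234), so p ≈ 100×(190 − 234)/(0 − 234) = -4400/-234 = 18.80.
p = 19 reproduces all three channels after rounding.

19%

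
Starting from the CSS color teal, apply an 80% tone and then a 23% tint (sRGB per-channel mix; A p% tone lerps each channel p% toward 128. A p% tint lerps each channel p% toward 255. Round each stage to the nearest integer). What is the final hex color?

#899D9D

CSS teal is rgb(0, 128, 128).
An 80% tone moves each channel 80% toward 128:
  R: 0 + 0.8×(128−0) = 0 + 102.4 = 102.4 → 102
  G: 128 + 0.8×(128−128) = 128 + 0 = 128 → 128
  B: 128 + 0.8×(128−128) = 128 + 0 = 128 → 128
After the tone: rgb(102, 128, 128) = #668080.
Lerp each channel 23% toward 255:
  R: 102 + 0.23×(255−102) = 102 + 35.19 = 137.19 → 137
  G: 128 + 29.21 = 157.21 → 157
  B: 128 + 29.21 = 157.21 → 157
rgb(137, 157, 157) = #899D9D.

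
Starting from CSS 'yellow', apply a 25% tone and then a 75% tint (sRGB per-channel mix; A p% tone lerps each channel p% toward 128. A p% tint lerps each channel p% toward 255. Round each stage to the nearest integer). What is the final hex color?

CSS yellow is rgb(255, 255, 0).
A 25% tone moves each channel 25% toward 128:
  R: 255 + 0.25×(128−255) = 255 − 31.75 = 223.25 → 223
  G: 255 + 0.25×(128−255) = 255 − 31.75 = 223.25 → 223
  B: 0 + 0.25×(128−0) = 0 + 32 = 32 → 32
After the tone: rgb(223, 223, 32) = #DFDF20.
Per channel, c → c + 0.75(255 − c):
  R: 223 + 0.75×(255−223) = 223 + 24 = 247 → 247
  G: 223 + 0.75×(255−223) = 223 + 24 = 247 → 247
  B: 32 + 0.75×(255−32) = 32 + 167.25 = 199.25 → 199
rgb(247, 247, 199) = #F7F7C7.

#F7F7C7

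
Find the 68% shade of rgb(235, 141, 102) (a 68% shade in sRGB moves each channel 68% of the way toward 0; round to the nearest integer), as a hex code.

#4B2D21

Lerp each channel 68% toward 0:
  R: 235 + 0.68×(0−235) = 235 − 159.8 = 75.2 → 75
  G: 141 + 0.68×(0−141) = 141 − 95.88 = 45.12 → 45
  B: 102 + 0.68×(0−102) = 102 − 69.36 = 32.64 → 33
rgb(75, 45, 33) = #4B2D21.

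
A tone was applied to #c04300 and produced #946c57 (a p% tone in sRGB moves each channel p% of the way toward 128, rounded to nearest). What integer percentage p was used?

68%

#c04300 is rgb(192, 67, 0); #946c57 is rgb(148, 108, 87).
On the B channel (widest range): 87 ≈ 0 + (p/100)(128 − 0), so p ≈ 100×(87 − 0)/(128 − 0) = 8700/128 = 67.97.
p = 68 reproduces all three channels after rounding.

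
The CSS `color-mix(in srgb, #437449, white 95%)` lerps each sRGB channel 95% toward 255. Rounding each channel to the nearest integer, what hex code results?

#F6F8F6

#437449 is rgb(67, 116, 73).
Per channel, c → c + 0.95(255 − c):
  R: 67 + 0.95×(255−67) = 67 + 178.6 = 245.6 → 246
  G: 116 + 0.95×(255−116) = 116 + 132.05 = 248.05 → 248
  B: 73 + 172.9 = 245.9 → 246
rgb(246, 248, 246) = #F6F8F6.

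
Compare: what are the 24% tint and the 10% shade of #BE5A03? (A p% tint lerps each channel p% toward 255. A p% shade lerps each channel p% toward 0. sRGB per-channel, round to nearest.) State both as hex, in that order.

#CE823F, #AB5103

#BE5A03 is rgb(190, 90, 3).
24% tint:
  R: 190 + 0.24×(255−190) = 190 + 15.6 = 205.6 → 206
  G: 90 + 0.24×(255−90) = 90 + 39.6 = 129.6 → 130
  B: 3 + 60.48 = 63.48 → 63
  → #CE823F
10% shade:
  R: 190 + 0.1×(0−190) = 190 − 19 = 171 → 171
  G: 90 + 0.1×(0−90) = 90 − 9 = 81 → 81
  B: 3 + 0.1×(0−3) = 3 − 0.3 = 2.7 → 3
  → #AB5103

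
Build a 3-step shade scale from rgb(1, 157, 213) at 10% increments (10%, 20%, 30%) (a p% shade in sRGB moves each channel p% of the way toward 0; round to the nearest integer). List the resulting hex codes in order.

10%: (1→1, 157 − 15.7 = 141.3→141, 213 − 21.3 = 191.7→192) → #018dc0
20%: (1→1, 157 − 31.4 = 125.6→126, 213 − 42.6 = 170.4→170) → #017eaa
30%: (1→1, 157 − 47.1 = 109.9→110, 213 − 63.9 = 149.1→149) → #016e95

#018dc0, #017eaa, #016e95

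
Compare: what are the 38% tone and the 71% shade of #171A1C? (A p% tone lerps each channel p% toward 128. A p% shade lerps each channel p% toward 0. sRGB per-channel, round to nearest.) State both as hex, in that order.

#3F4142, #070808

#171A1C is rgb(23, 26, 28).
38% tone:
  R: 23 + 0.38×(128−23) = 23 + 39.9 = 62.9 → 63
  G: 26 + 0.38×(128−26) = 26 + 38.76 = 64.76 → 65
  B: 28 + 0.38×(128−28) = 28 + 38 = 66 → 66
  → #3F4142
71% shade:
  R: 23 − 16.33 = 6.67 → 7
  G: 26 + 0.71×(0−26) = 26 − 18.46 = 7.54 → 8
  B: 28 + 0.71×(0−28) = 28 − 19.88 = 8.12 → 8
  → #070808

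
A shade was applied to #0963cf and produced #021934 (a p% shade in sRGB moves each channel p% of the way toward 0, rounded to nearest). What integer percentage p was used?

75%

#0963cf is rgb(9, 99, 207); #021934 is rgb(2, 25, 52).
On the B channel (widest range): 52 ≈ 207 + (p/100)(0 − 207), so p ≈ 100×(52 − 207)/(0 − 207) = -15500/-207 = 74.88.
p = 75 reproduces all three channels after rounding.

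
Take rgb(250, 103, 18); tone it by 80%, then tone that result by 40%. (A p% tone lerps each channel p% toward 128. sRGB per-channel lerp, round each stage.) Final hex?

#8e7d73

Lerp each channel 80% toward 128:
  R: 250 + 0.8×(128−250) = 250 − 97.6 = 152.4 → 152
  G: 103 + 20 = 123 → 123
  B: 18 + 88 = 106 → 106
After the tone: rgb(152, 123, 106) = #987b6a.
A 40% tone moves each channel 40% toward 128:
  R: 152 + 0.4×(128−152) = 152 − 9.6 = 142.4 → 142
  G: 123 + 2 = 125 → 125
  B: 106 + 8.8 = 114.8 → 115
rgb(142, 125, 115) = #8e7d73.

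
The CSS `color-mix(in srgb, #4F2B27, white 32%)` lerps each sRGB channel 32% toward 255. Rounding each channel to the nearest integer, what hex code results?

#4F2B27 is rgb(79, 43, 39).
A 32% tint moves each channel 32% toward 255:
  R: 79 + 0.32×(255−79) = 79 + 56.32 = 135.32 → 135
  G: 43 + 0.32×(255−43) = 43 + 67.84 = 110.84 → 111
  B: 39 + 69.12 = 108.12 → 108
rgb(135, 111, 108) = #876F6C.

#876F6C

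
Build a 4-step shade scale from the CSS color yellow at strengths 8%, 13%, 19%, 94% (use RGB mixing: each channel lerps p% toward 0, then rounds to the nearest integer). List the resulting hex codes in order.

CSS yellow is rgb(255, 255, 0).
8%: (255 − 20.4 = 234.6→235, 255 − 20.4 = 234.6→235, 0→0) → #ebeb00
13%: (255 − 33.15 = 221.85→222, 255 − 33.15 = 221.85→222, 0→0) → #dede00
19%: (255 − 48.45 = 206.55→207, 255 − 48.45 = 206.55→207, 0→0) → #cfcf00
94%: (255 − 239.7 = 15.3→15, 255 − 239.7 = 15.3→15, 0→0) → #0f0f00

#ebeb00, #dede00, #cfcf00, #0f0f00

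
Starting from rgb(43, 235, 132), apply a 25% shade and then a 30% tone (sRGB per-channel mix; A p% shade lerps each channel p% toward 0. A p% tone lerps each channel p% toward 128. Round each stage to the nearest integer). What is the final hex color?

Per channel, c → c + 0.25(0 − c):
  R: 43 + 0.25×(0−43) = 43 − 10.75 = 32.25 → 32
  G: 235 + 0.25×(0−235) = 235 − 58.75 = 176.25 → 176
  B: 132 − 33 = 99 → 99
After the shade: rgb(32, 176, 99) = #20B063.
Per channel, c → c + 0.3(128 − c):
  R: 32 + 0.3×(128−32) = 32 + 28.8 = 60.8 → 61
  G: 176 − 14.4 = 161.6 → 162
  B: 99 + 0.3×(128−99) = 99 + 8.7 = 107.7 → 108
rgb(61, 162, 108) = #3DA26C.

#3DA26C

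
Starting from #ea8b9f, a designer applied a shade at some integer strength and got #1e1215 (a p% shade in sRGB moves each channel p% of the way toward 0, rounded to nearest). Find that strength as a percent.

87%

#ea8b9f is rgb(234, 139, 159); #1e1215 is rgb(30, 18, 21).
On the R channel (widest range): 30 ≈ 234 + (p/100)(0 − 234), so p ≈ 100×(30 − 234)/(0 − 234) = -20400/-234 = 87.18.
p = 87 reproduces all three channels after rounding.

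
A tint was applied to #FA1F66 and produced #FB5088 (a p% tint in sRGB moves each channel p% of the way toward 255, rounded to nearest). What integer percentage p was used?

#FA1F66 is rgb(250, 31, 102); #FB5088 is rgb(251, 80, 136).
On the G channel (widest range): 80 ≈ 31 + (p/100)(255 − 31), so p ≈ 100×(80 − 31)/(255 − 31) = 4900/224 = 21.88.
p = 22 reproduces all three channels after rounding.

22%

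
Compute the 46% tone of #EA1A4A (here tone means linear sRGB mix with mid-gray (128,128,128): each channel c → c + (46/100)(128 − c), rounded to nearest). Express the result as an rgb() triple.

#EA1A4A is rgb(234, 26, 74).
Lerp each channel 46% toward 128:
  R: 234 + 0.46×(128−234) = 234 − 48.76 = 185.24 → 185
  G: 26 + 46.92 = 72.92 → 73
  B: 74 + 24.84 = 98.84 → 99

rgb(185, 73, 99)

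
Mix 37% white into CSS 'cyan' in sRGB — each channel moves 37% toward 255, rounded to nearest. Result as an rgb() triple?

CSS cyan is rgb(0, 255, 255).
A 37% tint moves each channel 37% toward 255:
  R: 0 + 94.35 = 94.35 → 94
  G: 255 + 0 = 255 → 255
  B: 255 + 0.37×(255−255) = 255 + 0 = 255 → 255

rgb(94, 255, 255)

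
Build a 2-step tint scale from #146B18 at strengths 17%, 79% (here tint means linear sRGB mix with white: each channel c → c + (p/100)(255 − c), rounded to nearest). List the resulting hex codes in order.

#146B18 is rgb(20, 107, 24).
17%: (20 + 39.95 = 59.95→60, 107 + 25.16 = 132.16→132, 24 + 39.27 = 63.27→63) → #3C843F
79%: (20 + 185.65 = 205.65→206, 107 + 116.92 = 223.92→224, 24 + 182.49 = 206.49→206) → #CEE0CE

#3C843F, #CEE0CE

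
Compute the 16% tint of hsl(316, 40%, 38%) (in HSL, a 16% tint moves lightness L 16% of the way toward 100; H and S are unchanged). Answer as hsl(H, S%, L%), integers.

hsl(316, 40%, 48%)

L moves 16% from 38 toward 100: 38 + 9.92 = 47.92 → 48.
H and S are unchanged.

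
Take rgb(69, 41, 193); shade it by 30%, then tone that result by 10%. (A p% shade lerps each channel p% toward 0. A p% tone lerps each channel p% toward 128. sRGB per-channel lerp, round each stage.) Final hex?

#382786

Lerp each channel 30% toward 0:
  R: 69 + 0.3×(0−69) = 69 − 20.7 = 48.3 → 48
  G: 41 − 12.3 = 28.7 → 29
  B: 193 + 0.3×(0−193) = 193 − 57.9 = 135.1 → 135
After the shade: rgb(48, 29, 135) = #301D87.
Per channel, c → c + 0.1(128 − c):
  R: 48 + 8 = 56 → 56
  G: 29 + 0.1×(128−29) = 29 + 9.9 = 38.9 → 39
  B: 135 − 0.7 = 134.3 → 134
rgb(56, 39, 134) = #382786.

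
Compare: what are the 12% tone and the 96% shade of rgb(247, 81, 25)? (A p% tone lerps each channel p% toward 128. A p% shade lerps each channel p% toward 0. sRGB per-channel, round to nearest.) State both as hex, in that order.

#e95725, #0a0301

12% tone:
  R: 247 + 0.12×(128−247) = 247 − 14.28 = 232.72 → 233
  G: 81 + 0.12×(128−81) = 81 + 5.64 = 86.64 → 87
  B: 25 + 0.12×(128−25) = 25 + 12.36 = 37.36 → 37
  → #e95725
96% shade:
  R: 247 + 0.96×(0−247) = 247 − 237.12 = 9.88 → 10
  G: 81 + 0.96×(0−81) = 81 − 77.76 = 3.24 → 3
  B: 25 − 24 = 1 → 1
  → #0a0301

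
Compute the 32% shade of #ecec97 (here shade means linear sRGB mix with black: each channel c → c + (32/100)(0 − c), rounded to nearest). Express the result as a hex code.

#a0a067

#ecec97 is rgb(236, 236, 151).
A 32% shade moves each channel 32% toward 0:
  R: 236 + 0.32×(0−236) = 236 − 75.52 = 160.48 → 160
  G: 236 + 0.32×(0−236) = 236 − 75.52 = 160.48 → 160
  B: 151 − 48.32 = 102.68 → 103
rgb(160, 160, 103) = #a0a067.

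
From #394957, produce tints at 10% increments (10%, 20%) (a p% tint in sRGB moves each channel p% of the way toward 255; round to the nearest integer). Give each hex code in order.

#394957 is rgb(57, 73, 87).
10%: (57 + 19.8 = 76.8→77, 73 + 18.2 = 91.2→91, 87 + 16.8 = 103.8→104) → #4d5b68
20%: (57 + 39.6 = 96.6→97, 73 + 36.4 = 109.4→109, 87 + 33.6 = 120.6→121) → #616d79

#4d5b68, #616d79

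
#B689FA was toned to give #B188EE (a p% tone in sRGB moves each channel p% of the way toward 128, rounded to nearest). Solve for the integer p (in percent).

10%

#B689FA is rgb(182, 137, 250); #B188EE is rgb(177, 136, 238).
On the B channel (widest range): 238 ≈ 250 + (p/100)(128 − 250), so p ≈ 100×(238 − 250)/(128 − 250) = -1200/-122 = 9.84.
p = 10 reproduces all three channels after rounding.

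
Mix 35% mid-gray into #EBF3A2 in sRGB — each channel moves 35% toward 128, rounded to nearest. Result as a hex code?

#C6CB96

#EBF3A2 is rgb(235, 243, 162).
Lerp each channel 35% toward 128:
  R: 235 − 37.45 = 197.55 → 198
  G: 243 − 40.25 = 202.75 → 203
  B: 162 − 11.9 = 150.1 → 150
rgb(198, 203, 150) = #C6CB96.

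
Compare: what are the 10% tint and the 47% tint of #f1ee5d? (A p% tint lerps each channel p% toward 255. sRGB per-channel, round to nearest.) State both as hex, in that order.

#f1ee5d is rgb(241, 238, 93).
10% tint:
  R: 241 + 0.1×(255−241) = 241 + 1.4 = 242.4 → 242
  G: 238 + 1.7 = 239.7 → 240
  B: 93 + 16.2 = 109.2 → 109
  → #f2f06d
47% tint:
  R: 241 + 6.58 = 247.58 → 248
  G: 238 + 0.47×(255−238) = 238 + 7.99 = 245.99 → 246
  B: 93 + 0.47×(255−93) = 93 + 76.14 = 169.14 → 169
  → #f8f6a9

#f2f06d, #f8f6a9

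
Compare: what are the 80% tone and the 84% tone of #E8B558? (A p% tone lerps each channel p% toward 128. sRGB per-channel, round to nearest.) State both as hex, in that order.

#E8B558 is rgb(232, 181, 88).
80% tone:
  R: 232 − 83.2 = 148.8 → 149
  G: 181 − 42.4 = 138.6 → 139
  B: 88 + 0.8×(128−88) = 88 + 32 = 120 → 120
  → #958B78
84% tone:
  R: 232 + 0.84×(128−232) = 232 − 87.36 = 144.64 → 145
  G: 181 − 44.52 = 136.48 → 136
  B: 88 + 33.6 = 121.6 → 122
  → #91887A

#958B78, #91887A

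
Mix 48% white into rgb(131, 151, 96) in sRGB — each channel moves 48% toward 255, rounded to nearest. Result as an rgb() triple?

rgb(191, 201, 172)

Per channel, c → c + 0.48(255 − c):
  R: 131 + 0.48×(255−131) = 131 + 59.52 = 190.52 → 191
  G: 151 + 0.48×(255−151) = 151 + 49.92 = 200.92 → 201
  B: 96 + 0.48×(255−96) = 96 + 76.32 = 172.32 → 172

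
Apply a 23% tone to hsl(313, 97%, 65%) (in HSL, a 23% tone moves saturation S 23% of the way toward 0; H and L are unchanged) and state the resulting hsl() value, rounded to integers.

S moves 23% from 97 toward 0: 97 − 22.31 = 74.69 → 75.
H and L are unchanged.

hsl(313, 75%, 65%)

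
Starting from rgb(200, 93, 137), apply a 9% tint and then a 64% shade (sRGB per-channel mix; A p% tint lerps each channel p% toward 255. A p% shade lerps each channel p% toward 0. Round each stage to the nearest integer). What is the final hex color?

A 9% tint moves each channel 9% toward 255:
  R: 200 + 0.09×(255−200) = 200 + 4.95 = 204.95 → 205
  G: 93 + 0.09×(255−93) = 93 + 14.58 = 107.58 → 108
  B: 137 + 10.62 = 147.62 → 148
After the tint: rgb(205, 108, 148) = #cd6c94.
Per channel, c → c + 0.64(0 − c):
  R: 205 − 131.2 = 73.8 → 74
  G: 108 + 0.64×(0−108) = 108 − 69.12 = 38.88 → 39
  B: 148 + 0.64×(0−148) = 148 − 94.72 = 53.28 → 53
rgb(74, 39, 53) = #4a2735.

#4a2735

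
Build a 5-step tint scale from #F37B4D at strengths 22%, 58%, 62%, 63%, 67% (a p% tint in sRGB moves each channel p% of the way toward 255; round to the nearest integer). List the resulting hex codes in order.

#F69874, #FAC8B4, #FACDBB, #FBCEBD, #FBD3C4

#F37B4D is rgb(243, 123, 77).
22%: (243 + 2.64 = 245.64→246, 123 + 29.04 = 152.04→152, 77 + 39.16 = 116.16→116) → #F69874
58%: (243 + 6.96 = 249.96→250, 123 + 76.56 = 199.56→200, 77 + 103.24 = 180.24→180) → #FAC8B4
62%: (243 + 7.44 = 250.44→250, 123 + 81.84 = 204.84→205, 77 + 110.36 = 187.36→187) → #FACDBB
63%: (243 + 7.56 = 250.56→251, 123 + 83.16 = 206.16→206, 77 + 112.14 = 189.14→189) → #FBCEBD
67%: (243 + 8.04 = 251.04→251, 123 + 88.44 = 211.44→211, 77 + 119.26 = 196.26→196) → #FBD3C4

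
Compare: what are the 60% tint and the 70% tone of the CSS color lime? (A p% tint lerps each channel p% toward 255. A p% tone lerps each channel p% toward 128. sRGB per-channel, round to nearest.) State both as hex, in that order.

#99FF99, #5AA65A

CSS lime is rgb(0, 255, 0).
60% tint:
  R: 0 + 153 = 153 → 153
  G: 255 + 0.6×(255−255) = 255 + 0 = 255 → 255
  B: 0 + 0.6×(255−0) = 0 + 153 = 153 → 153
  → #99FF99
70% tone:
  R: 0 + 0.7×(128−0) = 0 + 89.6 = 89.6 → 90
  G: 255 − 88.9 = 166.1 → 166
  B: 0 + 0.7×(128−0) = 0 + 89.6 = 89.6 → 90
  → #5AA65A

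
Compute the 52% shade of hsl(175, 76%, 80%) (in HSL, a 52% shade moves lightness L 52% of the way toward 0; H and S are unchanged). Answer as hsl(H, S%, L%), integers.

hsl(175, 76%, 38%)

L moves 52% from 80 toward 0: 80 − 41.6 = 38.4 → 38.
H and S are unchanged.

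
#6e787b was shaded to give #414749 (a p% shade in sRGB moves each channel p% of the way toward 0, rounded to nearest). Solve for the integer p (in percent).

#6e787b is rgb(110, 120, 123); #414749 is rgb(65, 71, 73).
On the B channel (widest range): 73 ≈ 123 + (p/100)(0 − 123), so p ≈ 100×(73 − 123)/(0 − 123) = -5000/-123 = 40.65.
p = 41 reproduces all three channels after rounding.

41%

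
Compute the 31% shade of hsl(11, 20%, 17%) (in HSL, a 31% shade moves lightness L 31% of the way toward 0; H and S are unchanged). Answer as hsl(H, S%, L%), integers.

hsl(11, 20%, 12%)

L moves 31% from 17 toward 0: 17 − 5.27 = 11.73 → 12.
H and S are unchanged.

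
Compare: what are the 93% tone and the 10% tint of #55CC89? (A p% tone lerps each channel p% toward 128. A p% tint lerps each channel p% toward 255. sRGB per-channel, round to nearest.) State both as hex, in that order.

#55CC89 is rgb(85, 204, 137).
93% tone:
  R: 85 + 0.93×(128−85) = 85 + 39.99 = 124.99 → 125
  G: 204 + 0.93×(128−204) = 204 − 70.68 = 133.32 → 133
  B: 137 − 8.37 = 128.63 → 129
  → #7D8581
10% tint:
  R: 85 + 17 = 102 → 102
  G: 204 + 5.1 = 209.1 → 209
  B: 137 + 0.1×(255−137) = 137 + 11.8 = 148.8 → 149
  → #66D195

#7D8581, #66D195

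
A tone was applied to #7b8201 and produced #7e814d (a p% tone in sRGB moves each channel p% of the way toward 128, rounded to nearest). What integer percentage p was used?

60%

#7b8201 is rgb(123, 130, 1); #7e814d is rgb(126, 129, 77).
On the B channel (widest range): 77 ≈ 1 + (p/100)(128 − 1), so p ≈ 100×(77 − 1)/(128 − 1) = 7600/127 = 59.84.
p = 60 reproduces all three channels after rounding.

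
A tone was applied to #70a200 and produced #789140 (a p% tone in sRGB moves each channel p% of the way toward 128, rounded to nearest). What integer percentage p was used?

#70a200 is rgb(112, 162, 0); #789140 is rgb(120, 145, 64).
On the B channel (widest range): 64 ≈ 0 + (p/100)(128 − 0), so p ≈ 100×(64 − 0)/(128 − 0) = 6400/128 = 50.00.
p = 50 reproduces all three channels after rounding.

50%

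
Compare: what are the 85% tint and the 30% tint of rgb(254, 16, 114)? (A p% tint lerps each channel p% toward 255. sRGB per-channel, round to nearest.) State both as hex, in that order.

#ffdbea, #fe589c

85% tint:
  R: 254 + 0.85 = 254.85 → 255
  G: 16 + 203.15 = 219.15 → 219
  B: 114 + 119.85 = 233.85 → 234
  → #ffdbea
30% tint:
  R: 254 + 0.3 = 254.3 → 254
  G: 16 + 0.3×(255−16) = 16 + 71.7 = 87.7 → 88
  B: 114 + 0.3×(255−114) = 114 + 42.3 = 156.3 → 156
  → #fe589c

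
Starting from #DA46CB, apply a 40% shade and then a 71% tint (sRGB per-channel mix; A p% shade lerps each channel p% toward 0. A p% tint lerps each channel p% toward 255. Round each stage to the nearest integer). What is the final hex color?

#DA46CB is rgb(218, 70, 203).
Lerp each channel 40% toward 0:
  R: 218 + 0.4×(0−218) = 218 − 87.2 = 130.8 → 131
  G: 70 + 0.4×(0−70) = 70 − 28 = 42 → 42
  B: 203 + 0.4×(0−203) = 203 − 81.2 = 121.8 → 122
After the shade: rgb(131, 42, 122) = #832A7A.
A 71% tint moves each channel 71% toward 255:
  R: 131 + 0.71×(255−131) = 131 + 88.04 = 219.04 → 219
  G: 42 + 0.71×(255−42) = 42 + 151.23 = 193.23 → 193
  B: 122 + 0.71×(255−122) = 122 + 94.43 = 216.43 → 216
rgb(219, 193, 216) = #DBC1D8.

#DBC1D8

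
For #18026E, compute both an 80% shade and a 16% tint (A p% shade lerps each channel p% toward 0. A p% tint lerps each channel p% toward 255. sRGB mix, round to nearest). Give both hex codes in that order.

#050016, #3D2A85

#18026E is rgb(24, 2, 110).
80% shade:
  R: 24 + 0.8×(0−24) = 24 − 19.2 = 4.8 → 5
  G: 2 + 0.8×(0−2) = 2 − 1.6 = 0.4 → 0
  B: 110 − 88 = 22 → 22
  → #050016
16% tint:
  R: 24 + 0.16×(255−24) = 24 + 36.96 = 60.96 → 61
  G: 2 + 40.48 = 42.48 → 42
  B: 110 + 23.2 = 133.2 → 133
  → #3D2A85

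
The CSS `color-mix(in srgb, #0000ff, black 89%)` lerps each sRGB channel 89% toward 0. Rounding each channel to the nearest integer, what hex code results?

#0000ff is rgb(0, 0, 255).
An 89% shade moves each channel 89% toward 0:
  R: 0 + 0.89×(0−0) = 0 + 0 = 0 → 0
  G: 0 + 0 = 0 → 0
  B: 255 + 0.89×(0−255) = 255 − 226.95 = 28.05 → 28
rgb(0, 0, 28) = #00001c.

#00001c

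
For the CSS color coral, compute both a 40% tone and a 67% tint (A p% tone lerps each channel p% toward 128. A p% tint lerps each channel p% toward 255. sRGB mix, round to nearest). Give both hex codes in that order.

#CC7F63, #FFD5C5

CSS coral is rgb(255, 127, 80).
40% tone:
  R: 255 + 0.4×(128−255) = 255 − 50.8 = 204.2 → 204
  G: 127 + 0.4×(128−127) = 127 + 0.4 = 127.4 → 127
  B: 80 + 0.4×(128−80) = 80 + 19.2 = 99.2 → 99
  → #CC7F63
67% tint:
  R: 255 + 0.67×(255−255) = 255 + 0 = 255 → 255
  G: 127 + 85.76 = 212.76 → 213
  B: 80 + 117.25 = 197.25 → 197
  → #FFD5C5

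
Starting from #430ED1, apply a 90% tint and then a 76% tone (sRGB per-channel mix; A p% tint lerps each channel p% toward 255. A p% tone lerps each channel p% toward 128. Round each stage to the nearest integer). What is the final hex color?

#9A999D

#430ED1 is rgb(67, 14, 209).
A 90% tint moves each channel 90% toward 255:
  R: 67 + 0.9×(255−67) = 67 + 169.2 = 236.2 → 236
  G: 14 + 0.9×(255−14) = 14 + 216.9 = 230.9 → 231
  B: 209 + 0.9×(255−209) = 209 + 41.4 = 250.4 → 250
After the tint: rgb(236, 231, 250) = #ECE7FA.
A 76% tone moves each channel 76% toward 128:
  R: 236 − 82.08 = 153.92 → 154
  G: 231 − 78.28 = 152.72 → 153
  B: 250 + 0.76×(128−250) = 250 − 92.72 = 157.28 → 157
rgb(154, 153, 157) = #9A999D.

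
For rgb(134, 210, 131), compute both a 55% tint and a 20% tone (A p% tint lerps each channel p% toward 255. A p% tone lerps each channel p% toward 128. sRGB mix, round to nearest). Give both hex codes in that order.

55% tint:
  R: 134 + 0.55×(255−134) = 134 + 66.55 = 200.55 → 201
  G: 210 + 24.75 = 234.75 → 235
  B: 131 + 68.2 = 199.2 → 199
  → #C9EBC7
20% tone:
  R: 134 + 0.2×(128−134) = 134 − 1.2 = 132.8 → 133
  G: 210 + 0.2×(128−210) = 210 − 16.4 = 193.6 → 194
  B: 131 + 0.2×(128−131) = 131 − 0.6 = 130.4 → 130
  → #85C282

#C9EBC7, #85C282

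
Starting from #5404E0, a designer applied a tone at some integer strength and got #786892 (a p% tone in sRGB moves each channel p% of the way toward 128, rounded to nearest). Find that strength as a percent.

#5404E0 is rgb(84, 4, 224); #786892 is rgb(120, 104, 146).
On the G channel (widest range): 104 ≈ 4 + (p/100)(128 − 4), so p ≈ 100×(104 − 4)/(128 − 4) = 10000/124 = 80.65.
p = 81 reproduces all three channels after rounding.

81%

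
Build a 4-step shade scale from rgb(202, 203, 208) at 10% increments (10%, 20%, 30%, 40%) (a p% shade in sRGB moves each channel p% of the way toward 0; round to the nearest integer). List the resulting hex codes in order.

10%: (202 − 20.2 = 181.8→182, 203 − 20.3 = 182.7→183, 208 − 20.8 = 187.2→187) → #b6b7bb
20%: (202 − 40.4 = 161.6→162, 203 − 40.6 = 162.4→162, 208 − 41.6 = 166.4→166) → #a2a2a6
30%: (202 − 60.6 = 141.4→141, 203 − 60.9 = 142.1→142, 208 − 62.4 = 145.6→146) → #8d8e92
40%: (202 − 80.8 = 121.2→121, 203 − 81.2 = 121.8→122, 208 − 83.2 = 124.8→125) → #797a7d

#b6b7bb, #a2a2a6, #8d8e92, #797a7d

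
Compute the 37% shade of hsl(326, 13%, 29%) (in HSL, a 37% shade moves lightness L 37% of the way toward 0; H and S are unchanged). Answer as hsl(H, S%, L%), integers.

L moves 37% from 29 toward 0: 29 − 10.73 = 18.27 → 18.
H and S are unchanged.

hsl(326, 13%, 18%)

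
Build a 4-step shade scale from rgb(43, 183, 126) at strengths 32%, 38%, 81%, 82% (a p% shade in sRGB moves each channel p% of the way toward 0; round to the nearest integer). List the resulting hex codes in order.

32%: (43 − 13.76 = 29.24→29, 183 − 58.56 = 124.44→124, 126 − 40.32 = 85.68→86) → #1d7c56
38%: (43 − 16.34 = 26.66→27, 183 − 69.54 = 113.46→113, 126 − 47.88 = 78.12→78) → #1b714e
81%: (43 − 34.83 = 8.17→8, 183 − 148.23 = 34.77→35, 126 − 102.06 = 23.94→24) → #082318
82%: (43 − 35.26 = 7.74→8, 183 − 150.06 = 32.94→33, 126 − 103.32 = 22.68→23) → #082117

#1d7c56, #1b714e, #082318, #082117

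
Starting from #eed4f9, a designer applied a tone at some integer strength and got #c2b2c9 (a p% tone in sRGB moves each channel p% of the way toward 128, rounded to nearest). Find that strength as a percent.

40%

#eed4f9 is rgb(238, 212, 249); #c2b2c9 is rgb(194, 178, 201).
On the B channel (widest range): 201 ≈ 249 + (p/100)(128 − 249), so p ≈ 100×(201 − 249)/(128 − 249) = -4800/-121 = 39.67.
p = 40 reproduces all three channels after rounding.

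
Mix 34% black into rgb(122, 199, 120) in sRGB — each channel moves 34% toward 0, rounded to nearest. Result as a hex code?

Per channel, c → c + 0.34(0 − c):
  R: 122 − 41.48 = 80.52 → 81
  G: 199 + 0.34×(0−199) = 199 − 67.66 = 131.34 → 131
  B: 120 + 0.34×(0−120) = 120 − 40.8 = 79.2 → 79
rgb(81, 131, 79) = #51834F.

#51834F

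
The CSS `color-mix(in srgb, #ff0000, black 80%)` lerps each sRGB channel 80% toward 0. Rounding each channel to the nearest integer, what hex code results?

#330000

#ff0000 is rgb(255, 0, 0).
An 80% shade moves each channel 80% toward 0:
  R: 255 − 204 = 51 → 51
  G: 0 + 0.8×(0−0) = 0 + 0 = 0 → 0
  B: 0 + 0 = 0 → 0
rgb(51, 0, 0) = #330000.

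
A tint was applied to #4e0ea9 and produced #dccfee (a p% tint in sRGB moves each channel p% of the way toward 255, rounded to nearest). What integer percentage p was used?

80%

#4e0ea9 is rgb(78, 14, 169); #dccfee is rgb(220, 207, 238).
On the G channel (widest range): 207 ≈ 14 + (p/100)(255 − 14), so p ≈ 100×(207 − 14)/(255 − 14) = 19300/241 = 80.08.
p = 80 reproduces all three channels after rounding.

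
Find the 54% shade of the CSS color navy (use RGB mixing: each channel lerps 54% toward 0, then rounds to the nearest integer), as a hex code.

CSS navy is rgb(0, 0, 128).
A 54% shade moves each channel 54% toward 0:
  R: 0 + 0.54×(0−0) = 0 + 0 = 0 → 0
  G: 0 + 0 = 0 → 0
  B: 128 − 69.12 = 58.88 → 59
rgb(0, 0, 59) = #00003b.

#00003b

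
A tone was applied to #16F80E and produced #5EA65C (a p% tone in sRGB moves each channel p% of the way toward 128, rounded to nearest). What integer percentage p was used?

68%

#16F80E is rgb(22, 248, 14); #5EA65C is rgb(94, 166, 92).
On the G channel (widest range): 166 ≈ 248 + (p/100)(128 − 248), so p ≈ 100×(166 − 248)/(128 − 248) = -8200/-120 = 68.33.
p = 68 reproduces all three channels after rounding.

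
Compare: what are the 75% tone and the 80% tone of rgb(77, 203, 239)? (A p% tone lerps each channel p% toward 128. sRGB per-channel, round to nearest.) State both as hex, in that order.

#73939c, #768f96

75% tone:
  R: 77 + 38.25 = 115.25 → 115
  G: 203 + 0.75×(128−203) = 203 − 56.25 = 146.75 → 147
  B: 239 − 83.25 = 155.75 → 156
  → #73939c
80% tone:
  R: 77 + 0.8×(128−77) = 77 + 40.8 = 117.8 → 118
  G: 203 + 0.8×(128−203) = 203 − 60 = 143 → 143
  B: 239 − 88.8 = 150.2 → 150
  → #768f96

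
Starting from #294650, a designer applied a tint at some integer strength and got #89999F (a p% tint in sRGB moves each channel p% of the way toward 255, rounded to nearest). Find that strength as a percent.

45%

#294650 is rgb(41, 70, 80); #89999F is rgb(137, 153, 159).
On the R channel (widest range): 137 ≈ 41 + (p/100)(255 − 41), so p ≈ 100×(137 − 41)/(255 − 41) = 9600/214 = 44.86.
p = 45 reproduces all three channels after rounding.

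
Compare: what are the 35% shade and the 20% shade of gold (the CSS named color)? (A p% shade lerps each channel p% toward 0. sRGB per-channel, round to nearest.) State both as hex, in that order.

CSS gold is rgb(255, 215, 0).
35% shade:
  R: 255 + 0.35×(0−255) = 255 − 89.25 = 165.75 → 166
  G: 215 − 75.25 = 139.75 → 140
  B: 0 + 0.35×(0−0) = 0 + 0 = 0 → 0
  → #A68C00
20% shade:
  R: 255 + 0.2×(0−255) = 255 − 51 = 204 → 204
  G: 215 − 43 = 172 → 172
  B: 0 + 0.2×(0−0) = 0 + 0 = 0 → 0
  → #CCAC00

#A68C00, #CCAC00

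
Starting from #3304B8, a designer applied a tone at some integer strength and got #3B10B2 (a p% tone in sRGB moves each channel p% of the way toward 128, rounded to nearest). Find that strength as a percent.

#3304B8 is rgb(51, 4, 184); #3B10B2 is rgb(59, 16, 178).
On the G channel (widest range): 16 ≈ 4 + (p/100)(128 − 4), so p ≈ 100×(16 − 4)/(128 − 4) = 1200/124 = 9.68.
p = 10 reproduces all three channels after rounding.

10%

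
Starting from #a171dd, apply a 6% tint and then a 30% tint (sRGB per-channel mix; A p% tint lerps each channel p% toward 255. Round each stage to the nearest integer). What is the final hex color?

#a171dd is rgb(161, 113, 221).
Lerp each channel 6% toward 255:
  R: 161 + 5.64 = 166.64 → 167
  G: 113 + 8.52 = 121.52 → 122
  B: 221 + 0.06×(255−221) = 221 + 2.04 = 223.04 → 223
After the tint: rgb(167, 122, 223) = #a77adf.
A 30% tint moves each channel 30% toward 255:
  R: 167 + 0.3×(255−167) = 167 + 26.4 = 193.4 → 193
  G: 122 + 0.3×(255−122) = 122 + 39.9 = 161.9 → 162
  B: 223 + 9.6 = 232.6 → 233
rgb(193, 162, 233) = #c1a2e9.

#c1a2e9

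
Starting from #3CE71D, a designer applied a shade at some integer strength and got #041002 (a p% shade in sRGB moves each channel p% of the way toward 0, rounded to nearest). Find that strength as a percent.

#3CE71D is rgb(60, 231, 29); #041002 is rgb(4, 16, 2).
On the G channel (widest range): 16 ≈ 231 + (p/100)(0 − 231), so p ≈ 100×(16 − 231)/(0 − 231) = -21500/-231 = 93.07.
p = 93 reproduces all three channels after rounding.

93%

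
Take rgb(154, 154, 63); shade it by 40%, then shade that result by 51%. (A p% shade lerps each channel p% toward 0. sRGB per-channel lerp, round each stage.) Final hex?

Lerp each channel 40% toward 0:
  R: 154 − 61.6 = 92.4 → 92
  G: 154 − 61.6 = 92.4 → 92
  B: 63 − 25.2 = 37.8 → 38
After the shade: rgb(92, 92, 38) = #5C5C26.
Lerp each channel 51% toward 0:
  R: 92 + 0.51×(0−92) = 92 − 46.92 = 45.08 → 45
  G: 92 + 0.51×(0−92) = 92 − 46.92 = 45.08 → 45
  B: 38 + 0.51×(0−38) = 38 − 19.38 = 18.62 → 19
rgb(45, 45, 19) = #2D2D13.

#2D2D13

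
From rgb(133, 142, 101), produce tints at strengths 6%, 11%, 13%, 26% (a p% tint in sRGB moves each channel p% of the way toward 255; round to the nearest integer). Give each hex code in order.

6%: (133 + 7.32 = 140.32→140, 142 + 6.78 = 148.78→149, 101 + 9.24 = 110.24→110) → #8C956E
11%: (133 + 13.42 = 146.42→146, 142 + 12.43 = 154.43→154, 101 + 16.94 = 117.94→118) → #929A76
13%: (133 + 15.86 = 148.86→149, 142 + 14.69 = 156.69→157, 101 + 20.02 = 121.02→121) → #959D79
26%: (133 + 31.72 = 164.72→165, 142 + 29.38 = 171.38→171, 101 + 40.04 = 141.04→141) → #A5AB8D

#8C956E, #929A76, #959D79, #A5AB8D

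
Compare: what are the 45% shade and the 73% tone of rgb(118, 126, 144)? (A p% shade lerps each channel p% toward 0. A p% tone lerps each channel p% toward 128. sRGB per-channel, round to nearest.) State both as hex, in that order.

45% shade:
  R: 118 + 0.45×(0−118) = 118 − 53.1 = 64.9 → 65
  G: 126 + 0.45×(0−126) = 126 − 56.7 = 69.3 → 69
  B: 144 + 0.45×(0−144) = 144 − 64.8 = 79.2 → 79
  → #41454F
73% tone:
  R: 118 + 0.73×(128−118) = 118 + 7.3 = 125.3 → 125
  G: 126 + 0.73×(128−126) = 126 + 1.46 = 127.46 → 127
  B: 144 + 0.73×(128−144) = 144 − 11.68 = 132.32 → 132
  → #7D7F84

#41454F, #7D7F84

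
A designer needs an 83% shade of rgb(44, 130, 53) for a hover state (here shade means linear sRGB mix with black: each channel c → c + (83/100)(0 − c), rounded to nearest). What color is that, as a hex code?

Per channel, c → c + 0.83(0 − c):
  R: 44 − 36.52 = 7.48 → 7
  G: 130 + 0.83×(0−130) = 130 − 107.9 = 22.1 → 22
  B: 53 + 0.83×(0−53) = 53 − 43.99 = 9.01 → 9
rgb(7, 22, 9) = #071609.

#071609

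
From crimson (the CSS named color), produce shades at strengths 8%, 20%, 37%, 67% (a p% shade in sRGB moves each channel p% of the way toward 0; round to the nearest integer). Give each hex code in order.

CSS crimson is rgb(220, 20, 60).
8%: (220 − 17.6 = 202.4→202, 20 − 1.6 = 18.4→18, 60 − 4.8 = 55.2→55) → #ca1237
20%: (220 − 44 = 176→176, 20 − 4 = 16→16, 60 − 12 = 48→48) → #b01030
37%: (220 − 81.4 = 138.6→139, 20 − 7.4 = 12.6→13, 60 − 22.2 = 37.8→38) → #8b0d26
67%: (220 − 147.4 = 72.6→73, 20 − 13.4 = 6.6→7, 60 − 40.2 = 19.8→20) → #490714

#ca1237, #b01030, #8b0d26, #490714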